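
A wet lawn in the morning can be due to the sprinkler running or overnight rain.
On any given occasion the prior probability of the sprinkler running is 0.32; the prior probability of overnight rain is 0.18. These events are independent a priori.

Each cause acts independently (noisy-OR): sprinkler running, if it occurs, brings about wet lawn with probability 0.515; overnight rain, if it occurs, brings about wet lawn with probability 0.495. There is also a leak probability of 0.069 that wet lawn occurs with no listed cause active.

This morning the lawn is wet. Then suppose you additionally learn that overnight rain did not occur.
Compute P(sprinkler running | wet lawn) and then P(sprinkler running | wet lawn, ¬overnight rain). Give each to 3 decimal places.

Under noisy-OR, P(wet lawn | causes) = 1 − (1−0.069)·∏(1−qᵢ) over the active causes.
P(wet lawn) = 0.069·0.68·0.82 + 0.529845·0.68·0.18 + 0.548465·0.32·0.82 + 0.771975·0.32·0.18 = 0.038474 + 0.064853 + 0.143917 + 0.044466 = 0.291710
Restricting to configurations with sprinkler running present: 0.143917 + 0.044466 = 0.188383.
So P(sprinkler running | wet lawn) = 0.188383/0.291710 ≈ 0.646.

With the extra evidence:
Sum P(wet lawn|·) weighted by the priors over both values of sprinkler running:
  P(wet lawn | ¬overnight rain) = 0.069*0.68 + 0.548465*0.32
        = 0.046920 + 0.175509 = 0.222429
Configurations with sprinkler running contribute 0.175509, so
  P(sprinkler running | wet lawn, ¬overnight rain) = 0.175509 / 0.222429 ≈ 0.789
With overnight rain excluded, sprinkler running must carry more of the explanatory weight for the wet lawn.

P(sprinkler running | wet lawn) ≈ 0.646; P(sprinkler running | wet lawn, ¬overnight rain) ≈ 0.789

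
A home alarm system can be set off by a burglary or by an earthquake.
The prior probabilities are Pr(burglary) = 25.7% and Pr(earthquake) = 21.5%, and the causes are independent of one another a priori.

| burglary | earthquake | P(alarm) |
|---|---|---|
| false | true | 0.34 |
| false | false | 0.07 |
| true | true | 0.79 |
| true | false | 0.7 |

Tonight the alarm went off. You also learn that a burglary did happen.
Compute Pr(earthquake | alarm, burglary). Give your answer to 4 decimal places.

P(alarm | burglary) = 0.7*0.785 + 0.79*0.215 = 0.549500 + 0.169850 = 0.719350
Restricting to configurations with earthquake present: 0.79*0.215 = 0.169850.
So P(earthquake | alarm, burglary) = 0.169850/0.719350 ≈ 0.2361.

Pr(earthquake | alarm, burglary) ≈ 0.2361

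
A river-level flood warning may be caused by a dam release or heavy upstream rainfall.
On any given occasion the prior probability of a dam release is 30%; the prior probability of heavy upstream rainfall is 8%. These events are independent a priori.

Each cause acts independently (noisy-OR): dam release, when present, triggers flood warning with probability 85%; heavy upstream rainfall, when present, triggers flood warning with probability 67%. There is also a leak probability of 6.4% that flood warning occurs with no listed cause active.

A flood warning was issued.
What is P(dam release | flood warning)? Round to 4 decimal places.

Under noisy-OR, P(flood warning | causes) = 1 − (1−0.064)·∏(1−qᵢ) over the active causes.
Numerator (weight on configurations with dam release): 0.237250 + 0.022888 = 0.260138
The normalizing constant is 0.064×0.7×0.92 + 0.69112×0.7×0.08 + 0.8596×0.3×0.92 + 0.953668×0.3×0.08 = 0.340057
Posterior = 0.260138 / 0.340057 ≈ 0.7650

P(dam release | flood warning) ≈ 0.7650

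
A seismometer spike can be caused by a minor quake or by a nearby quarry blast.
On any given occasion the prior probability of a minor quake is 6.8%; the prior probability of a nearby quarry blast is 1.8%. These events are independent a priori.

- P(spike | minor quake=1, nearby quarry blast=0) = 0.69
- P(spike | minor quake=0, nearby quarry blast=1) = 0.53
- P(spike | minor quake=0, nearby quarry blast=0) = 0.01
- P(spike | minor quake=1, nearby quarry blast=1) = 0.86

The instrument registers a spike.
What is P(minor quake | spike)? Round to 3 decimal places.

P(spike) = 0.01*0.932*0.982 + 0.53*0.932*0.018 + 0.69*0.068*0.982 + 0.86*0.068*0.018 = 0.009152 + 0.008891 + 0.046075 + 0.001053 = 0.065171
The minor quake-present share is 0.046075 + 0.001053 = 0.047128.
P(minor quake | spike) = 0.047128 / 0.065171 ≈ 0.723

P(minor quake | spike) ≈ 0.723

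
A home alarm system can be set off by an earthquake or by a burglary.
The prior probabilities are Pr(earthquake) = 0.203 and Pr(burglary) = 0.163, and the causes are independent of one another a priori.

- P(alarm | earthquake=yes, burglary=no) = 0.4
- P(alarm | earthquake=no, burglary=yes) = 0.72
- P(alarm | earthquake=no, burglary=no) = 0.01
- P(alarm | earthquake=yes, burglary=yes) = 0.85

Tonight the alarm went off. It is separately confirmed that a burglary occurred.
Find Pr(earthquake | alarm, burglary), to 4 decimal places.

Pr(earthquake | alarm, burglary) ≈ 0.2312

Numerator (weight on configurations with earthquake): 0.85*0.203 = 0.172550
The normalizing constant is 0.72*0.797 + 0.85*0.203 = 0.746390
P(earthquake | alarm, burglary) = 0.172550/0.746390 ≈ 0.2312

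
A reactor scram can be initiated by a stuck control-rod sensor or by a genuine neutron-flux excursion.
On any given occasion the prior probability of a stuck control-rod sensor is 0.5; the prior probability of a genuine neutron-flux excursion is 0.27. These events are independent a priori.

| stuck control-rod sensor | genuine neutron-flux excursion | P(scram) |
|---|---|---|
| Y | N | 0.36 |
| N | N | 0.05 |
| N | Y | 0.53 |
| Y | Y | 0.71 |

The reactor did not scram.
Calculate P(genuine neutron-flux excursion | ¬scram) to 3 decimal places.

Weight on genuine neutron-flux excursion=true, given the evidence: 0.063450 + 0.039150 = 0.102600
The normalizing constant is 0.95·0.5·0.73 + 0.47·0.5·0.27 + 0.64·0.5·0.73 + 0.29·0.5·0.27 = 0.682950
P(genuine neutron-flux excursion | ¬scram) = 0.102600/0.682950 ≈ 0.150

P(genuine neutron-flux excursion | ¬scram) ≈ 0.150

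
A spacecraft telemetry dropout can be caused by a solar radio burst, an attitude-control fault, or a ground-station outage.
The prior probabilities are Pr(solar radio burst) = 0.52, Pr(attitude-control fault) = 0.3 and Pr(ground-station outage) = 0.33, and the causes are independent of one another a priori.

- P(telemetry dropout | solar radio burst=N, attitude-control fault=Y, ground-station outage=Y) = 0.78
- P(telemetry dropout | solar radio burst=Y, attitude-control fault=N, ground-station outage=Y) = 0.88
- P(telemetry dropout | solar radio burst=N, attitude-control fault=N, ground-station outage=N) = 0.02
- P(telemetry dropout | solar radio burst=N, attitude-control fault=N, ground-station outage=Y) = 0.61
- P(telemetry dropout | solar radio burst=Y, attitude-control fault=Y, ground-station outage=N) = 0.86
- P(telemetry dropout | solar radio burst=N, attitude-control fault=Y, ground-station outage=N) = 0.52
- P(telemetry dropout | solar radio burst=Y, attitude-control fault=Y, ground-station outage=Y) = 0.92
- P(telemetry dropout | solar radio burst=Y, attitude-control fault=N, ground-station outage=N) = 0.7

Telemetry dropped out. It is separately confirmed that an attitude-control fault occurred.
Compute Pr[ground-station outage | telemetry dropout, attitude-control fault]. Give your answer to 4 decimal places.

P(telemetry dropout | attitude-control fault) = 0.52·0.48·0.67 + 0.78·0.48·0.33 + 0.86·0.52·0.67 + 0.92·0.52·0.33 = 0.167232 + 0.123552 + 0.299624 + 0.157872 = 0.748280
The ground-station outage-present share is 0.123552 + 0.157872 = 0.281424.
So P(ground-station outage | telemetry dropout, attitude-control fault) = 0.281424/0.748280 ≈ 0.3761.

Pr[ground-station outage | telemetry dropout, attitude-control fault] ≈ 0.3761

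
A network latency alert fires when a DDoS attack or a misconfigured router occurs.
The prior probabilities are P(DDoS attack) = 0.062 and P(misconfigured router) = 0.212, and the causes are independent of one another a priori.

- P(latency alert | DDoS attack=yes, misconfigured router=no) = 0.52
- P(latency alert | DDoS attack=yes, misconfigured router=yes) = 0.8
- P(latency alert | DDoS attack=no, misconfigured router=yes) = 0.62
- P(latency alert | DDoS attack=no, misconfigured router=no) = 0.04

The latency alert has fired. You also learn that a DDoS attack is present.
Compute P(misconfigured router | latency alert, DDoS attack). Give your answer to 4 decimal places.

P(latency alert | DDoS attack) = 0.52·0.788 + 0.8·0.212 = 0.409760 + 0.169600 = 0.579360
Of this, 0.169600 comes from 0.8·0.212 (the misconfigured router=true cases).
So P(misconfigured router | latency alert, DDoS attack) = 0.169600/0.579360 ≈ 0.2927.

P(misconfigured router | latency alert, DDoS attack) ≈ 0.2927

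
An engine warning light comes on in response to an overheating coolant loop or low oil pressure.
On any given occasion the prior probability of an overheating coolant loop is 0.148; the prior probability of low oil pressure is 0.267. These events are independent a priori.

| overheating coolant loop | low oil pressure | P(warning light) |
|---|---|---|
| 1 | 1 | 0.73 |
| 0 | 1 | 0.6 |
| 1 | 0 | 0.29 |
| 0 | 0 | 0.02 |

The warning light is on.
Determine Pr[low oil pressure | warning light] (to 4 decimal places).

Pr[low oil pressure | warning light] ≈ 0.7900

For the numerator, keep only low oil pressure=true terms: 0.136490 + 0.028847 = 0.165337
Normalizer over all consistent configurations: 0.02·0.852·0.733 + 0.6·0.852·0.267 + 0.29·0.148·0.733 + 0.73·0.148·0.267 = 0.209287
Posterior = 0.165337 / 0.209287 ≈ 0.7900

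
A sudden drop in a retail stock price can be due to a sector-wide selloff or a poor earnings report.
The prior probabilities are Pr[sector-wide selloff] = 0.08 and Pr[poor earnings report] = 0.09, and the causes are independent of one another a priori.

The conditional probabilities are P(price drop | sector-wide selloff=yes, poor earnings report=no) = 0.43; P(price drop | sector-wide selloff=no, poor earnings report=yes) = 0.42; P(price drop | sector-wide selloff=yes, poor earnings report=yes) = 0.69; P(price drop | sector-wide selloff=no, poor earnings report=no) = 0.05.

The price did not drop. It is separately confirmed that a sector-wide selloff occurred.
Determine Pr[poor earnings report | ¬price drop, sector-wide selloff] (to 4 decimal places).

Pr[poor earnings report | ¬price drop, sector-wide selloff] ≈ 0.0510

By total probability over both values of poor earnings report:
  P(¬price drop | sector-wide selloff) = 0.57*0.91 + 0.31*0.09
        = 0.518700 + 0.027900 = 0.546600
Configurations with poor earnings report contribute 0.027900, so
  P(poor earnings report | ¬price drop, sector-wide selloff) = 0.027900 / 0.546600 ≈ 0.0510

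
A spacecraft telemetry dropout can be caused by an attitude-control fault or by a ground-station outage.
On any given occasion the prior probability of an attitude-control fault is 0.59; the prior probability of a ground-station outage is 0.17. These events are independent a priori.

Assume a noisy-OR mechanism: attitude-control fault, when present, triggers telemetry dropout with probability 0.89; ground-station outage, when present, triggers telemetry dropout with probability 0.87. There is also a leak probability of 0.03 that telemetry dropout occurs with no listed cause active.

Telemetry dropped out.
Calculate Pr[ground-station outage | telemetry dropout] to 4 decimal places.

Under noisy-OR, P(telemetry dropout | causes) = 1 − (1−0.03)·∏(1−qᵢ) over the active causes.
By total probability over the 4 (attitude-control fault, ground-station outage) configurations:
  P(telemetry dropout) = 0.03·0.41·0.83 + 0.8739·0.41·0.17 + 0.8933·0.59·0.83 + 0.986129·0.59·0.17
        = 0.010209 + 0.060911 + 0.437449 + 0.098909 = 0.607478
Configurations with ground-station outage contribute 0.159820, so
  P(ground-station outage | telemetry dropout) = 0.159820 / 0.607478 ≈ 0.2631

Pr[ground-station outage | telemetry dropout] ≈ 0.2631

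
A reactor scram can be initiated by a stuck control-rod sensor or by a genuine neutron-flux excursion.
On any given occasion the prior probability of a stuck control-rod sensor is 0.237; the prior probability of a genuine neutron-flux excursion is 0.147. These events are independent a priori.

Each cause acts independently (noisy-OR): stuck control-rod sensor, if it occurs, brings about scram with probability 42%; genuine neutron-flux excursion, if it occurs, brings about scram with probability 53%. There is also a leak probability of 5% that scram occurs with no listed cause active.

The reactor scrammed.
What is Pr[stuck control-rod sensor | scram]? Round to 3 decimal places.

Under noisy-OR, P(scram | causes) = 1 − (1−0.05)·∏(1−qᵢ) over the active causes.
For the numerator, keep only stuck control-rod sensor=true terms: 0.090770 + 0.025817 = 0.116587
The normalizing constant is 0.05×0.763×0.853 + 0.5535×0.763×0.147 + 0.449×0.237×0.853 + 0.74103×0.237×0.147 = 0.211210
P(stuck control-rod sensor | scram) = 0.116587/0.211210 ≈ 0.552

Pr[stuck control-rod sensor | scram] ≈ 0.552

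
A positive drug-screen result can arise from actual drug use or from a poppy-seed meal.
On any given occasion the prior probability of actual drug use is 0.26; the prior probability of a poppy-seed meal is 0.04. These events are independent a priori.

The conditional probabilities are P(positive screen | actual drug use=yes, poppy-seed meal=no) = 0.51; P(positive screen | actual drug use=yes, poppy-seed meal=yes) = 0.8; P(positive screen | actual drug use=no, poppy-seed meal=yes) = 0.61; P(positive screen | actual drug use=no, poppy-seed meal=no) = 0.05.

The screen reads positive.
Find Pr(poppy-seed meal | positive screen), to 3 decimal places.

Pr(poppy-seed meal | positive screen) ≈ 0.139

Sum P(positive screen|·) weighted by the priors over the 4 (actual drug use, poppy-seed meal) configurations:
  P(positive screen) = 0.05*0.74*0.96 + 0.61*0.74*0.04 + 0.51*0.26*0.96 + 0.8*0.26*0.04
        = 0.035520 + 0.018056 + 0.127296 + 0.008320 = 0.189192
Configurations with poppy-seed meal contribute 0.026376, so
  P(poppy-seed meal | positive screen) = 0.026376 / 0.189192 ≈ 0.139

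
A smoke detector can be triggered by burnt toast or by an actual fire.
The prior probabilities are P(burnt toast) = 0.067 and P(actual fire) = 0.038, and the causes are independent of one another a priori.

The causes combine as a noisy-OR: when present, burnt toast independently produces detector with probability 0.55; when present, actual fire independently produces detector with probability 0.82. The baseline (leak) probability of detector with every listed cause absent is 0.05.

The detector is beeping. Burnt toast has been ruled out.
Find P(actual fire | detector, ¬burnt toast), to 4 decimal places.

Under noisy-OR, P(detector | causes) = 1 − (1−0.05)·∏(1−qᵢ) over the active causes.
Numerator (weight on configurations with actual fire): 0.829·0.038 = 0.031502
The normalizing constant is 0.05·0.962 + 0.829·0.038 = 0.079602
P(actual fire | detector, ¬burnt toast) = 0.031502/0.079602 ≈ 0.3957

P(actual fire | detector, ¬burnt toast) ≈ 0.3957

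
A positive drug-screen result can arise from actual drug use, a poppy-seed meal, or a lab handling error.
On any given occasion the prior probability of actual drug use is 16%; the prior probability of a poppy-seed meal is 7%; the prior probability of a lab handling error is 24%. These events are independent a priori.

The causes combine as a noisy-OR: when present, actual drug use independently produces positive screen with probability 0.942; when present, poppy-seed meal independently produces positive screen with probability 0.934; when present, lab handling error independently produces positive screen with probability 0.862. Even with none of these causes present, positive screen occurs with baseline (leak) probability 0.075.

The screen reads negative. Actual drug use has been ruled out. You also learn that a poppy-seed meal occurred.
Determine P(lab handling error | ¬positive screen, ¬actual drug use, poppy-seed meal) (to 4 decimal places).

P(lab handling error | ¬positive screen, ¬actual drug use, poppy-seed meal) ≈ 0.0418

Under noisy-OR, P(positive screen | causes) = 1 − (1−0.075)·∏(1−qᵢ) over the active causes.
For the numerator, keep only lab handling error=true terms: 0.008425×0.24 = 0.002022
Normalizer over all consistent configurations: 0.06105×0.76 + 0.008425×0.24 = 0.048420
P(lab handling error | ¬positive screen, ¬actual drug use, poppy-seed meal) = 0.002022/0.048420 ≈ 0.0418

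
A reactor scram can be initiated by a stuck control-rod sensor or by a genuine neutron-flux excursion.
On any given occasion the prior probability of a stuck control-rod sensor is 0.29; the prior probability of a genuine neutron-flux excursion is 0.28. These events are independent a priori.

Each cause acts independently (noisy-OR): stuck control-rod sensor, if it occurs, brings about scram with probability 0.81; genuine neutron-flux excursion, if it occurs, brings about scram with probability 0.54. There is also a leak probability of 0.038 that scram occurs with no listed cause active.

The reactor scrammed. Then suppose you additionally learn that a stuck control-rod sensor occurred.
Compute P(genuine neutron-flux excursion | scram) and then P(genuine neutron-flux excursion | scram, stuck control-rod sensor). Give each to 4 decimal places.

P(genuine neutron-flux excursion | scram) ≈ 0.4935; P(genuine neutron-flux excursion | scram, stuck control-rod sensor) ≈ 0.3036

Under noisy-OR, P(scram | causes) = 1 − (1−0.038)·∏(1−qᵢ) over the active causes.
Sum P(scram|·) weighted by the priors over the 4 (stuck control-rod sensor, genuine neutron-flux excursion) configurations:
  P(scram) = 0.038×0.71×0.72 + 0.55748×0.71×0.28 + 0.81722×0.29×0.72 + 0.915921×0.29×0.28
        = 0.019426 + 0.110827 + 0.170636 + 0.074373 = 0.375262
The terms with genuine neutron-flux excursion present sum to 0.185200, so
  P(genuine neutron-flux excursion | scram) = 0.185200 / 0.375262 ≈ 0.4935

Now also conditioning on stuck control-rod sensor=true:
P(scram | stuck control-rod sensor) = 0.81722·0.72 + 0.915921·0.28 = 0.588398 + 0.256458 = 0.844856
Restricting to configurations with genuine neutron-flux excursion present: 0.915921·0.28 = 0.256458.
Hence the posterior is 0.256458/0.844856 ≈ 0.3036.
Conditioning on stuck control-rod sensor lowers the posterior on genuine neutron-flux excursion: the classic explaining-away effect in a common-effect structure.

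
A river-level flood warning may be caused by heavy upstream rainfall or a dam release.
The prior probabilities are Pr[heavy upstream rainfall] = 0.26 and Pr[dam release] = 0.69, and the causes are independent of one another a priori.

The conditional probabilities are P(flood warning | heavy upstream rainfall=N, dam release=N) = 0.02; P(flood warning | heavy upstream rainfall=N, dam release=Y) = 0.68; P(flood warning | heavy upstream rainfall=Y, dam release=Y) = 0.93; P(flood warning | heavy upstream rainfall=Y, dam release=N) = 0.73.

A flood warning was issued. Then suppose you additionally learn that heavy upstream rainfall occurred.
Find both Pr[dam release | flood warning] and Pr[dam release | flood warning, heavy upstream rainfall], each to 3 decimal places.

Enumerate the 4 (heavy upstream rainfall, dam release) configurations and weight by the priors:
  P(flood warning) = 0.02×0.74×0.31 + 0.68×0.74×0.69 + 0.73×0.26×0.31 + 0.93×0.26×0.69
        = 0.004588 + 0.347208 + 0.058838 + 0.166842 = 0.577476
The terms with dam release present sum to 0.514050, so
  P(dam release | flood warning) = 0.514050 / 0.577476 ≈ 0.890

Now also conditioning on heavy upstream rainfall=true:
By total probability over both values of dam release:
  P(flood warning | heavy upstream rainfall) = 0.73×0.31 + 0.93×0.69
        = 0.226300 + 0.641700 = 0.868000
Configurations with dam release contribute 0.641700, so
  P(dam release | flood warning, heavy upstream rainfall) = 0.641700 / 0.868000 ≈ 0.739

Pr[dam release | flood warning] ≈ 0.890; Pr[dam release | flood warning, heavy upstream rainfall] ≈ 0.739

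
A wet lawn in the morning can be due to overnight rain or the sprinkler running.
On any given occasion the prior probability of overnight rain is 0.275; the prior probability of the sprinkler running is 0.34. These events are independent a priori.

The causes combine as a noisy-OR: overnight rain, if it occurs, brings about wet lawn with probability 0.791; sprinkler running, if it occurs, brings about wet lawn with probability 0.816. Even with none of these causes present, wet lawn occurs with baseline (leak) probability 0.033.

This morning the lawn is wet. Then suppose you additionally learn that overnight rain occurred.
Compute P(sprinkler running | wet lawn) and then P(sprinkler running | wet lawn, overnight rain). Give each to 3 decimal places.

P(sprinkler running | wet lawn) ≈ 0.646; P(sprinkler running | wet lawn, overnight rain) ≈ 0.383

Under noisy-OR, P(wet lawn | causes) = 1 − (1−0.033)·∏(1−qᵢ) over the active causes.
P(wet lawn) = 0.033×0.725×0.66 + 0.822072×0.725×0.34 + 0.797897×0.275×0.66 + 0.962813×0.275×0.34 = 0.015791 + 0.202641 + 0.144818 + 0.090023 = 0.453273
Restricting to configurations with sprinkler running present: 0.202641 + 0.090023 = 0.292664.
So P(sprinkler running | wet lawn) = 0.292664/0.453273 ≈ 0.646.

With the extra evidence:
Numerator (weight on configurations with sprinkler running): 0.962813×0.34 = 0.327356
Normalizer over all consistent configurations: 0.797897×0.66 + 0.962813×0.34 = 0.853968
P(sprinkler running | wet lawn, overnight rain) = 0.327356/0.853968 ≈ 0.383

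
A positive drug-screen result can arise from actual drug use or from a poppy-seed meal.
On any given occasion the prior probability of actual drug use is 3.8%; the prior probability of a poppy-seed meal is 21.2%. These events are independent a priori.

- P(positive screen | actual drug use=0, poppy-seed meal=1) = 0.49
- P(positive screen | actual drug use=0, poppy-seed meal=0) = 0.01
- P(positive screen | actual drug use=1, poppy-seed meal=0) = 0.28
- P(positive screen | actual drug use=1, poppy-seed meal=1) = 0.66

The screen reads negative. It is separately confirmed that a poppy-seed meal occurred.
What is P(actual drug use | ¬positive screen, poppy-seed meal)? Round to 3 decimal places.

P(actual drug use | ¬positive screen, poppy-seed meal) ≈ 0.026

Enumerate both values of actual drug use and weight by the priors:
  P(¬positive screen | poppy-seed meal) = 0.51×0.962 + 0.34×0.038
        = 0.490620 + 0.012920 = 0.503540
Configurations with actual drug use contribute 0.012920, so
  P(actual drug use | ¬positive screen, poppy-seed meal) = 0.012920 / 0.503540 ≈ 0.026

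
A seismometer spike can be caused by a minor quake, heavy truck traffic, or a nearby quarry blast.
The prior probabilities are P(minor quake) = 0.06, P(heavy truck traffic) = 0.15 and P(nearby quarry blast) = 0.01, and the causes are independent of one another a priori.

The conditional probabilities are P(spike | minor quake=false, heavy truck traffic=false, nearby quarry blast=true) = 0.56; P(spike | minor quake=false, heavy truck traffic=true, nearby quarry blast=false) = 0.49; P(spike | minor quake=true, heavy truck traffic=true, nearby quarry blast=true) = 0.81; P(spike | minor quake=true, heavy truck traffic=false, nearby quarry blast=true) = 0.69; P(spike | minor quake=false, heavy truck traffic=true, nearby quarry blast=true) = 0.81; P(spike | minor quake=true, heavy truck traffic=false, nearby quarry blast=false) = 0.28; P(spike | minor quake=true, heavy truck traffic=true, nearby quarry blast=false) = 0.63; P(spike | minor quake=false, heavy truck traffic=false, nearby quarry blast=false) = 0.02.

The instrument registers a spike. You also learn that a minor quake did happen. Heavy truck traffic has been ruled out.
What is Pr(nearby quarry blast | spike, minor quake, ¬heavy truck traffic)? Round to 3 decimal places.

P(spike | minor quake, ¬heavy truck traffic) = 0.28*0.99 + 0.69*0.01 = 0.277200 + 0.006900 = 0.284100
The nearby quarry blast-present share is 0.69*0.01 = 0.006900.
Hence the posterior is 0.006900/0.284100 ≈ 0.024.

Pr(nearby quarry blast | spike, minor quake, ¬heavy truck traffic) ≈ 0.024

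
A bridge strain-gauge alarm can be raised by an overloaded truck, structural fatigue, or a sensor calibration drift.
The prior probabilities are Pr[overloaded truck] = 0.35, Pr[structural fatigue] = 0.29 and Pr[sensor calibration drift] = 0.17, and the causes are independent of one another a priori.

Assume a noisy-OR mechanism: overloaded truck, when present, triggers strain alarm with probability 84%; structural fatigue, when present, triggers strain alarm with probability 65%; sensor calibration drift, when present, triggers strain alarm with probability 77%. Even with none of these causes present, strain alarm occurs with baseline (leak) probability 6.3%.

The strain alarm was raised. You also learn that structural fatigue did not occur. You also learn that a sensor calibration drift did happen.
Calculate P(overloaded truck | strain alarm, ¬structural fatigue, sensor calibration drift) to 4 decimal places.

Under noisy-OR, P(strain alarm | causes) = 1 − (1−0.063)·∏(1−qᵢ) over the active causes.
P(strain alarm | ¬structural fatigue, sensor calibration drift) = 0.78449×0.65 + 0.965518×0.35 = 0.509919 + 0.337931 = 0.847850
Of this, 0.337931 comes from 0.965518×0.35 (the overloaded truck=true cases).
Hence the posterior is 0.337931/0.847850 ≈ 0.3986.

P(overloaded truck | strain alarm, ¬structural fatigue, sensor calibration drift) ≈ 0.3986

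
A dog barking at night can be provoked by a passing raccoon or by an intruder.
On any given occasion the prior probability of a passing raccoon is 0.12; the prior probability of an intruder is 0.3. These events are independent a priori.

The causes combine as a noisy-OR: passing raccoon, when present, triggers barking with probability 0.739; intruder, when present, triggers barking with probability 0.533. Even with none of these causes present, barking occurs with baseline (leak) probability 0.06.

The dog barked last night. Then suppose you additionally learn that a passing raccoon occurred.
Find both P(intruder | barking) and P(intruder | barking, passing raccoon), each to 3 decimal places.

Under noisy-OR, P(barking | causes) = 1 − (1−0.06)·∏(1−qᵢ) over the active causes.
Numerator (weight on configurations with intruder): 0.148109 + 0.031875 = 0.179984
Normalizer over all consistent configurations: 0.06×0.88×0.7 + 0.56102×0.88×0.3 + 0.75466×0.12×0.7 + 0.885426×0.12×0.3 = 0.280335
Posterior = 0.179984 / 0.280335 ≈ 0.642

With the extra evidence:
Weight on intruder=true, given the evidence: 0.885426·0.3 = 0.265628
Normalizer over all consistent configurations: 0.75466·0.7 + 0.885426·0.3 = 0.793890
Posterior = 0.265628 / 0.793890 ≈ 0.335
The drop from 0.642 to 0.335 is the explaining-away (discounting) effect.

P(intruder | barking) ≈ 0.642; P(intruder | barking, passing raccoon) ≈ 0.335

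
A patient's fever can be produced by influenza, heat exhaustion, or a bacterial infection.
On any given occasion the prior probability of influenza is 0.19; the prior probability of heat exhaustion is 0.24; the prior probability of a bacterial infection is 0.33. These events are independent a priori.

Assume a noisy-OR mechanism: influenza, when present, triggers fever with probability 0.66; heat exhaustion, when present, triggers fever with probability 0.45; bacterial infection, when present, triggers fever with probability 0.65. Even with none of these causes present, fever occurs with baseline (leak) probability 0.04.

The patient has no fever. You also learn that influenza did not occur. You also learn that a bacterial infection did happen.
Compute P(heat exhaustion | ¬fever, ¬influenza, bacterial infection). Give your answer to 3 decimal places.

Under noisy-OR, P(fever | causes) = 1 − (1−0.04)·∏(1−qᵢ) over the active causes.
For the numerator, keep only heat exhaustion=true terms: 0.1848*0.24 = 0.044352
Denominator P(¬fever | ¬influenza, bacterial infection): 0.336*0.76 + 0.1848*0.24 = 0.299712
P(heat exhaustion | ¬fever, ¬influenza, bacterial infection) = 0.044352/0.299712 ≈ 0.148

P(heat exhaustion | ¬fever, ¬influenza, bacterial infection) ≈ 0.148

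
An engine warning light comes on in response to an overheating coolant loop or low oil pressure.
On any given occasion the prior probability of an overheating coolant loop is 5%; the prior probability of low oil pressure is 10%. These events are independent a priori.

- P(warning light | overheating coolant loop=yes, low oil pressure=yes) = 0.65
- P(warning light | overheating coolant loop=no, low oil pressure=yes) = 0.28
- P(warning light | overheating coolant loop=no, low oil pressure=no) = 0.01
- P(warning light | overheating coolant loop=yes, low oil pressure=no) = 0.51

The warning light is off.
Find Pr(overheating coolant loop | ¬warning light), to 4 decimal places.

P(¬warning light) = 0.99·0.95·0.9 + 0.72·0.95·0.1 + 0.49·0.05·0.9 + 0.35·0.05·0.1 = 0.846450 + 0.068400 + 0.022050 + 0.001750 = 0.938650
Restricting to configurations with overheating coolant loop present: 0.022050 + 0.001750 = 0.023800.
So P(overheating coolant loop | ¬warning light) = 0.023800/0.938650 ≈ 0.0254.

Pr(overheating coolant loop | ¬warning light) ≈ 0.0254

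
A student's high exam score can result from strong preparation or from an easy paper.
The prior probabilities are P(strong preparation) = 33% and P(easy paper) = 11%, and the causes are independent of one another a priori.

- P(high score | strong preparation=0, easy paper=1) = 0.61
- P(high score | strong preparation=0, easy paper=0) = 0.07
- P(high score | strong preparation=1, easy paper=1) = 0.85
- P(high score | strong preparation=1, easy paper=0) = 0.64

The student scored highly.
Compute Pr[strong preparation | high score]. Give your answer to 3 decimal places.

P(high score) = 0.07×0.67×0.89 + 0.61×0.67×0.11 + 0.64×0.33×0.89 + 0.85×0.33×0.11 = 0.041741 + 0.044957 + 0.187968 + 0.030855 = 0.305521
Restricting to configurations with strong preparation present: 0.187968 + 0.030855 = 0.218823.
Hence the posterior is 0.218823/0.305521 ≈ 0.716.

Pr[strong preparation | high score] ≈ 0.716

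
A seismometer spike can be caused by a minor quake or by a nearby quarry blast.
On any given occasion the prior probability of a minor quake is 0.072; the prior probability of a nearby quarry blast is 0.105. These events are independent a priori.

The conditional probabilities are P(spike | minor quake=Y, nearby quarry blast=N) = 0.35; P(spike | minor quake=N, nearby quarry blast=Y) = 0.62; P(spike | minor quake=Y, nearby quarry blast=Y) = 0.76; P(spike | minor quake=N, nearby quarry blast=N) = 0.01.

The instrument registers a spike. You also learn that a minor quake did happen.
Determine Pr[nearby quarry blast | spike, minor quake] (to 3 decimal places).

P(spike | minor quake) = 0.35×0.895 + 0.76×0.105 = 0.313250 + 0.079800 = 0.393050
The nearby quarry blast-present share is 0.76×0.105 = 0.079800.
So P(nearby quarry blast | spike, minor quake) = 0.079800/0.393050 ≈ 0.203.

Pr[nearby quarry blast | spike, minor quake] ≈ 0.203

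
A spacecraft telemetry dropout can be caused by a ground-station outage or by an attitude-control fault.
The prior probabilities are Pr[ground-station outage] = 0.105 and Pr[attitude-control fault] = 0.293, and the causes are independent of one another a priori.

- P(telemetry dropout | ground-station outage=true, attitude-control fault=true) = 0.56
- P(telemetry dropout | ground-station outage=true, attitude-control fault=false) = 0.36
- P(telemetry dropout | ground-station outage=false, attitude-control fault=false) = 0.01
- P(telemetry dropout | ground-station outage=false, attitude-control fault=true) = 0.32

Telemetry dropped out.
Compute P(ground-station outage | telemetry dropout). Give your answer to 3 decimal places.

Sum P(telemetry dropout|·) weighted by the priors over the 4 (ground-station outage, attitude-control fault) configurations:
  P(telemetry dropout) = 0.01·0.895·0.707 + 0.32·0.895·0.293 + 0.36·0.105·0.707 + 0.56·0.105·0.293
        = 0.006328 + 0.083915 + 0.026725 + 0.017228 = 0.134196
Configurations with ground-station outage contribute 0.043953, so
  P(ground-station outage | telemetry dropout) = 0.043953 / 0.134196 ≈ 0.328

P(ground-station outage | telemetry dropout) ≈ 0.328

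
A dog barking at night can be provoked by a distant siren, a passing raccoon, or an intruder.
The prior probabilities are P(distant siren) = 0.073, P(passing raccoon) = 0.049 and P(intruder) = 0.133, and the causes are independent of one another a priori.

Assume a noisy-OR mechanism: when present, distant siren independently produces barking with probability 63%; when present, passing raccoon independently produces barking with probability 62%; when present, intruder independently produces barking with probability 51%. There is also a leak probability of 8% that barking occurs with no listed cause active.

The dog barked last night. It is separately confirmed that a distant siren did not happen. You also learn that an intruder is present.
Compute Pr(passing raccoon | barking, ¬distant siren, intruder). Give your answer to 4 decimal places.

Under noisy-OR, P(barking | causes) = 1 − (1−0.08)·∏(1−qᵢ) over the active causes.
By total probability over both values of passing raccoon:
  P(barking | ¬distant siren, intruder) = 0.5492×0.951 + 0.828696×0.049
        = 0.522289 + 0.040606 = 0.562895
Keeping only the passing raccoon-present terms gives 0.040606, so
  P(passing raccoon | barking, ¬distant siren, intruder) = 0.040606 / 0.562895 ≈ 0.0721

Pr(passing raccoon | barking, ¬distant siren, intruder) ≈ 0.0721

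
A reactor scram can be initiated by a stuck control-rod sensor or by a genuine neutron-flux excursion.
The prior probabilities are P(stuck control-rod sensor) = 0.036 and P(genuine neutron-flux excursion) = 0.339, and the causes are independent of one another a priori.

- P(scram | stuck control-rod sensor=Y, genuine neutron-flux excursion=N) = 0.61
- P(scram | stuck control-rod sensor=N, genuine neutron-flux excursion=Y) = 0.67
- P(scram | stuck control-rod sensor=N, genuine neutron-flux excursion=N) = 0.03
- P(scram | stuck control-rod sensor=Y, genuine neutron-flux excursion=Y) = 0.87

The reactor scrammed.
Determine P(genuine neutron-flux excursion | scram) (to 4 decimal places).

P(scram) = 0.03×0.964×0.661 + 0.67×0.964×0.339 + 0.61×0.036×0.661 + 0.87×0.036×0.339 = 0.019116 + 0.218953 + 0.014516 + 0.010617 = 0.263202
Restricting to configurations with genuine neutron-flux excursion present: 0.218953 + 0.010617 = 0.229570.
So P(genuine neutron-flux excursion | scram) = 0.229570/0.263202 ≈ 0.8722.

P(genuine neutron-flux excursion | scram) ≈ 0.8722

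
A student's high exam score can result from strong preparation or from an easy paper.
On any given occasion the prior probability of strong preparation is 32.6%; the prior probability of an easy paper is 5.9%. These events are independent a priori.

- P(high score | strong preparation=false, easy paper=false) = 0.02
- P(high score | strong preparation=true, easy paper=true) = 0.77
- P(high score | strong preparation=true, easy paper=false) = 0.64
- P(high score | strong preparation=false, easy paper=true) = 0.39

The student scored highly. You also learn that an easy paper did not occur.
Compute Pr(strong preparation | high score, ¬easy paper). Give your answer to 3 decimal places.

Weight on strong preparation=true, given the evidence: 0.64×0.326 = 0.208640
The normalizing constant is 0.02×0.674 + 0.64×0.326 = 0.222120
P(strong preparation | high score, ¬easy paper) = 0.208640/0.222120 ≈ 0.939

Pr(strong preparation | high score, ¬easy paper) ≈ 0.939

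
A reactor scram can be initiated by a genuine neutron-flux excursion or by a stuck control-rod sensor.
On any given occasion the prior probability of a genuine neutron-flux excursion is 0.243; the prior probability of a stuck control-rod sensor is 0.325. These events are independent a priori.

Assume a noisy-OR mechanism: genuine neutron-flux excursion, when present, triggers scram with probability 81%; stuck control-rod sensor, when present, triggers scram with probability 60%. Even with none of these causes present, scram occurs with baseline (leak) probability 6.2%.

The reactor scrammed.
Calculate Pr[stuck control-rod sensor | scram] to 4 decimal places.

Under noisy-OR, P(scram | causes) = 1 − (1−0.062)·∏(1−qᵢ) over the active causes.
Weight on stuck control-rod sensor=true, given the evidence: 0.153716 + 0.073345 = 0.227061
Normalizer over all consistent configurations: 0.062·0.757·0.675 + 0.6248·0.757·0.325 + 0.82178·0.243·0.675 + 0.928712·0.243·0.325 = 0.393533
Posterior = 0.227061 / 0.393533 ≈ 0.5770

Pr[stuck control-rod sensor | scram] ≈ 0.5770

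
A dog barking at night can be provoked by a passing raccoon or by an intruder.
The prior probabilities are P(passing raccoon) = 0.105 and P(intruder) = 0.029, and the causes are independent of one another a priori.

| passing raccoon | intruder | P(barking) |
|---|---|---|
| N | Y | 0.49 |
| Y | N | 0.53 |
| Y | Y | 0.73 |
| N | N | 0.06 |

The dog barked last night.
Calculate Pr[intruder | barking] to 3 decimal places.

P(barking) = 0.06×0.895×0.971 + 0.49×0.895×0.029 + 0.53×0.105×0.971 + 0.73×0.105×0.029 = 0.052143 + 0.012718 + 0.054036 + 0.002223 = 0.121120
Restricting to configurations with intruder present: 0.012718 + 0.002223 = 0.014941.
P(intruder | barking) = 0.014941 / 0.121120 ≈ 0.123

Pr[intruder | barking] ≈ 0.123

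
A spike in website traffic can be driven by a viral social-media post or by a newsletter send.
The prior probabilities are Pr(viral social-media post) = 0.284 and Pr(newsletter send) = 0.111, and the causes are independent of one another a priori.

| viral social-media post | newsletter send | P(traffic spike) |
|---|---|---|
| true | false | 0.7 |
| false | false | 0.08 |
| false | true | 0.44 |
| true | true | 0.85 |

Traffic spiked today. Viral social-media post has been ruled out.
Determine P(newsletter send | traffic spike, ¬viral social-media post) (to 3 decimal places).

Sum P(traffic spike|·) weighted by the priors over both values of newsletter send:
  P(traffic spike | ¬viral social-media post) = 0.08*0.889 + 0.44*0.111
        = 0.071120 + 0.048840 = 0.119960
The terms with newsletter send present sum to 0.048840, so
  P(newsletter send | traffic spike, ¬viral social-media post) = 0.048840 / 0.119960 ≈ 0.407

P(newsletter send | traffic spike, ¬viral social-media post) ≈ 0.407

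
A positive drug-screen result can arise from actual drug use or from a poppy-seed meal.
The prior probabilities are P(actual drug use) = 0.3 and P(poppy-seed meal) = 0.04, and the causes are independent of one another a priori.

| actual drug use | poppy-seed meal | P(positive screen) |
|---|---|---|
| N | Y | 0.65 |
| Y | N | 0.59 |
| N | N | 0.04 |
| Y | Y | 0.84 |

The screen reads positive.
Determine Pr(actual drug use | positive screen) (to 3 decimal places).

Pr(actual drug use | positive screen) ≈ 0.800

Sum P(positive screen|·) weighted by the priors over the 4 (actual drug use, poppy-seed meal) configurations:
  P(positive screen) = 0.04·0.7·0.96 + 0.65·0.7·0.04 + 0.59·0.3·0.96 + 0.84·0.3·0.04
        = 0.026880 + 0.018200 + 0.169920 + 0.010080 = 0.225080
The terms with actual drug use present sum to 0.180000, so
  P(actual drug use | positive screen) = 0.180000 / 0.225080 ≈ 0.800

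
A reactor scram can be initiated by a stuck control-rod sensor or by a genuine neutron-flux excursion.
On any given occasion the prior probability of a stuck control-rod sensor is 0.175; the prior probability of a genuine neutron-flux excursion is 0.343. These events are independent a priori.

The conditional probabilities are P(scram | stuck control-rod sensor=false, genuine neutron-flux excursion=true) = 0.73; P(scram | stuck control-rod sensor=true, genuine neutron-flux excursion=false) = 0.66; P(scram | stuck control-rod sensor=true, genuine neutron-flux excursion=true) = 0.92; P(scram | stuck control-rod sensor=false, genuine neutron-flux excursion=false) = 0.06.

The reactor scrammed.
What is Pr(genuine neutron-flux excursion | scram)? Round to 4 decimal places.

Pr(genuine neutron-flux excursion | scram) ≈ 0.7072

By total probability over the 4 (stuck control-rod sensor, genuine neutron-flux excursion) configurations:
  P(scram) = 0.06*0.825*0.657 + 0.73*0.825*0.343 + 0.66*0.175*0.657 + 0.92*0.175*0.343
        = 0.032522 + 0.206572 + 0.075883 + 0.055223 = 0.370200
The terms with genuine neutron-flux excursion present sum to 0.261795, so
  P(genuine neutron-flux excursion | scram) = 0.261795 / 0.370200 ≈ 0.7072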